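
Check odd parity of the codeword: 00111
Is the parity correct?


Number of 1s: 3

Yes, parity is correct (3 ones)


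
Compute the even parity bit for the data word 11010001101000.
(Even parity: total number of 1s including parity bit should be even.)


Number of 1s in data: 6
Parity bit: 0

0


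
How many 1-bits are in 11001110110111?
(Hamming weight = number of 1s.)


Counting 1s in 11001110110111

10


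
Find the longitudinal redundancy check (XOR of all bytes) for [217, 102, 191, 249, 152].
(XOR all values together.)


XOR chain: 217 ^ 102 ^ 191 ^ 249 ^ 152 = 97

97


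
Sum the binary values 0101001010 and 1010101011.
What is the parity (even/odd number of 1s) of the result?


0101001010 = 330
1010101011 = 683
Sum = 1013 = 1111110101
1s count = 8

even parity (8 ones in 1111110101)


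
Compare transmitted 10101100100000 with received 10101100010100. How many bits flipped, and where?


XOR: 00000000110100

3 error(s) at position(s): 8, 9, 11


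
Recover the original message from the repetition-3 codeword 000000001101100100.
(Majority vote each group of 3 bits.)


Groups: 000, 000, 001, 101, 100, 100
Majority votes: 000100

000100


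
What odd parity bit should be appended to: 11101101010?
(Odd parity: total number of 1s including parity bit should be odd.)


Number of 1s in data: 7
Parity bit: 0

0


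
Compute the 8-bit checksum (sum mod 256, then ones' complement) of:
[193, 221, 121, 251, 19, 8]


Sum = 813 mod 256 = 45
Complement = 210

210


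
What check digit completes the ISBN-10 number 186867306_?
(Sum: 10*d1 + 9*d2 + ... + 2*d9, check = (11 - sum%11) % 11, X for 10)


Weighted sum: 281
281 mod 11 = 6

Check digit: 5


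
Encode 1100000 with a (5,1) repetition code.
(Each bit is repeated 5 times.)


Each bit -> 5 copies

11111111110000000000000000000000000


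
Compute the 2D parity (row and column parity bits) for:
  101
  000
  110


Row parities: 000
Column parities: 011

Row P: 000, Col P: 011, Corner: 0


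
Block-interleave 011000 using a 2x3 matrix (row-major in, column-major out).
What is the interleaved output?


Matrix:
  011
  000
Read columns: 001010

001010


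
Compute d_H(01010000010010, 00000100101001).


XOR: 01010100111011
Count of 1s: 8

8


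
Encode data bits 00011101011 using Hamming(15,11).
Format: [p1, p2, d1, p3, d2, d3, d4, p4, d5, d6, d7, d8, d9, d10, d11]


Parity bits: p1=1, p2=0, p3=0, p4=1

100000111101011


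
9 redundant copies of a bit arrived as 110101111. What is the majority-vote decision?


Ones: 7 out of 9
Threshold: 5

1 (7/9 voted 1)


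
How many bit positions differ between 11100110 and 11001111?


XOR: 00101001
Count of 1s: 3

3


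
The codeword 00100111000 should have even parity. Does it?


Number of 1s: 4

Yes, parity is correct (4 ones)


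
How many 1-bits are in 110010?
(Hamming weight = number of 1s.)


Counting 1s in 110010

3


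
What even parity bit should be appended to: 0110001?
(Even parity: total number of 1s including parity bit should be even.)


Number of 1s in data: 3
Parity bit: 1

1


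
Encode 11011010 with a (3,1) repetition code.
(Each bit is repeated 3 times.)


Each bit -> 3 copies

111111000111111000111000


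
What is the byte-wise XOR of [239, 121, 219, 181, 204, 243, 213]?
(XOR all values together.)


XOR chain: 239 ^ 121 ^ 219 ^ 181 ^ 204 ^ 243 ^ 213 = 18

18


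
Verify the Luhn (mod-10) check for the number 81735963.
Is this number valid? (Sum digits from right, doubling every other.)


Luhn sum = 32
32 mod 10 = 2

Invalid (Luhn sum mod 10 = 2)


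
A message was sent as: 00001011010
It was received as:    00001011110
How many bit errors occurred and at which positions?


XOR: 00000000100

1 error(s) at position(s): 8


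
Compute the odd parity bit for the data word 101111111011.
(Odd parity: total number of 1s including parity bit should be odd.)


Number of 1s in data: 10
Parity bit: 1

1


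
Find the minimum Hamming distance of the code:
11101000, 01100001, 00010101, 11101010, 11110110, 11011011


Comparing all pairs, minimum distance: 1
Can detect 0 errors, correct 0 errors

1


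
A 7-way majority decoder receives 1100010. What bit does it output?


Ones: 3 out of 7
Threshold: 4

0 (3/7 voted 1)


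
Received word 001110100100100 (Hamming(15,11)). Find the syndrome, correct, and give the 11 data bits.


Syndrome = 2: error at position 2

Data: 11010100100 (corrected bit 2)


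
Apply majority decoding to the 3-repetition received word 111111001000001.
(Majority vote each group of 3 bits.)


Groups: 111, 111, 001, 000, 001
Majority votes: 11000

11000


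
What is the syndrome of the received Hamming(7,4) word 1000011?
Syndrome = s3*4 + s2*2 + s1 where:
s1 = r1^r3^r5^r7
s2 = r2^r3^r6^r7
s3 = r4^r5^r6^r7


s1=0, s2=0, s3=0

Syndrome = 0 (no error)


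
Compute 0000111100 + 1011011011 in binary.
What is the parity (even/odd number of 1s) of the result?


0000111100 = 60
1011011011 = 731
Sum = 791 = 1100010111
1s count = 6

even parity (6 ones in 1100010111)


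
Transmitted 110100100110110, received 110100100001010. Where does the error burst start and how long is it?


XOR: 000000000111100

Burst at position 9, length 4


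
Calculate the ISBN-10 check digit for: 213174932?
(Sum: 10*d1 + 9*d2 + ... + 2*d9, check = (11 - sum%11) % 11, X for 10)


Weighted sum: 171
171 mod 11 = 6

Check digit: 5


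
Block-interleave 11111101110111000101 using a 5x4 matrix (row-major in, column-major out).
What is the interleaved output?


Matrix:
  1111
  1101
  1101
  1100
  0101
Read columns: 11110111111000011101

11110111111000011101


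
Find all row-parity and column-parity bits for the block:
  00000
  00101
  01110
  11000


Row parities: 0010
Column parities: 10011

Row P: 0010, Col P: 10011, Corner: 1


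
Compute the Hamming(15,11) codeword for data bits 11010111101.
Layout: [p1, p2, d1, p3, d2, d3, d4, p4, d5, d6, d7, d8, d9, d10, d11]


Parity bits: p1=0, p2=1, p3=1, p4=1

011110110111101


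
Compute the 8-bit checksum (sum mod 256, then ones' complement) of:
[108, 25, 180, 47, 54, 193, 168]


Sum = 775 mod 256 = 7
Complement = 248

248


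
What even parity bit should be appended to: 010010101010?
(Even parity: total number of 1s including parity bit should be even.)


Number of 1s in data: 5
Parity bit: 1

1


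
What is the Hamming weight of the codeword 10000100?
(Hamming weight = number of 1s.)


Counting 1s in 10000100

2


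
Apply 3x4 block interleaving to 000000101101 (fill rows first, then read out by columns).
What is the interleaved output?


Matrix:
  0000
  0010
  1101
Read columns: 001001010001

001001010001


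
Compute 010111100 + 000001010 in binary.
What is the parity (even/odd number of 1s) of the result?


010111100 = 188
000001010 = 10
Sum = 198 = 11000110
1s count = 4

even parity (4 ones in 11000110)


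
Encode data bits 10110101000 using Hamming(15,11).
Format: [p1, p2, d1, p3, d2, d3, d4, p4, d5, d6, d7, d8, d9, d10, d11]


Parity bits: p1=0, p2=0, p3=1, p4=0

001101100101000


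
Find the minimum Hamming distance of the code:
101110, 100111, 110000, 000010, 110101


Comparing all pairs, minimum distance: 2
Can detect 1 errors, correct 0 errors

2


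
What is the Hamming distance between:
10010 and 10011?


XOR: 00001
Count of 1s: 1

1


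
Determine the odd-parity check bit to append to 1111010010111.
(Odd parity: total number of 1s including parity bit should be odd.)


Number of 1s in data: 9
Parity bit: 0

0


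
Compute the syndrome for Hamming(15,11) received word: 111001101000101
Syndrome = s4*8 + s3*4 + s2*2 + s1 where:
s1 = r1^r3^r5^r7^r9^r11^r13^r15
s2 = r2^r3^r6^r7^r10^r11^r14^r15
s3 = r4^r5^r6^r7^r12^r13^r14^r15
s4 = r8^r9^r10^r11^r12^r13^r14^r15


s1=0, s2=1, s3=0, s4=1

Syndrome = 10 (error at position 10)


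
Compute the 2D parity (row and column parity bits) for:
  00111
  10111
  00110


Row parities: 100
Column parities: 10110

Row P: 100, Col P: 10110, Corner: 1


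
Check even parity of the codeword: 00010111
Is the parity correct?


Number of 1s: 4

Yes, parity is correct (4 ones)


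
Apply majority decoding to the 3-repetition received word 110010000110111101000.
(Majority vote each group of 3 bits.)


Groups: 110, 010, 000, 110, 111, 101, 000
Majority votes: 1001110

1001110


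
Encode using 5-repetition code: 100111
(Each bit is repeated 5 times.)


Each bit -> 5 copies

111110000000000111111111111111


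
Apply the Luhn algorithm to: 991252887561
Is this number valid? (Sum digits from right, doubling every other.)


Luhn sum = 54
54 mod 10 = 4

Invalid (Luhn sum mod 10 = 4)


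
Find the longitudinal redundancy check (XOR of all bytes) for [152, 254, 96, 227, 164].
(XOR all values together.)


XOR chain: 152 ^ 254 ^ 96 ^ 227 ^ 164 = 65

65


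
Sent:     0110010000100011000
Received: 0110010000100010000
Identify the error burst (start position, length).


XOR: 0000000000000001000

Burst at position 15, length 1


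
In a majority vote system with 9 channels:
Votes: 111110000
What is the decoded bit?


Ones: 5 out of 9
Threshold: 5

1 (5/9 voted 1)


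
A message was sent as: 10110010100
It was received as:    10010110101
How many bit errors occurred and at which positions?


XOR: 00100100001

3 error(s) at position(s): 2, 5, 10


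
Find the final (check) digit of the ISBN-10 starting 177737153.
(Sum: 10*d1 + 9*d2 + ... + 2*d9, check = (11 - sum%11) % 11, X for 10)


Weighted sum: 256
256 mod 11 = 3

Check digit: 8


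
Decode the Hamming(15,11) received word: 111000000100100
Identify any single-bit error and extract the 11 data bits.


Syndrome = 7: error at position 7

Data: 10010100100 (corrected bit 7)


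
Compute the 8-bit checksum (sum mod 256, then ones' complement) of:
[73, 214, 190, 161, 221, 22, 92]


Sum = 973 mod 256 = 205
Complement = 50

50


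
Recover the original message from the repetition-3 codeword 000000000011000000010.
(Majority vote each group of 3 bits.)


Groups: 000, 000, 000, 011, 000, 000, 010
Majority votes: 0001000

0001000


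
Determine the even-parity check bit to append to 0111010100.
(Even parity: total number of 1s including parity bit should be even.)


Number of 1s in data: 5
Parity bit: 1

1


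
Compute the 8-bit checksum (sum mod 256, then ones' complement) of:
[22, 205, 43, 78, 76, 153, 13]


Sum = 590 mod 256 = 78
Complement = 177

177


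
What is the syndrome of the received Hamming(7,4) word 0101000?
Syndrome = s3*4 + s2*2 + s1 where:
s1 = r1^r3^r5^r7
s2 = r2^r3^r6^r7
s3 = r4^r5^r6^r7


s1=0, s2=1, s3=1

Syndrome = 6 (error at position 6)


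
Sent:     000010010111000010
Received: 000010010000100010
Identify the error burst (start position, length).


XOR: 000000000111100000

Burst at position 9, length 4


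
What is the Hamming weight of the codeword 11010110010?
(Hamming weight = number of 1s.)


Counting 1s in 11010110010

6


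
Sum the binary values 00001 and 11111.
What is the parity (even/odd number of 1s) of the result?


00001 = 1
11111 = 31
Sum = 32 = 100000
1s count = 1

odd parity (1 ones in 100000)


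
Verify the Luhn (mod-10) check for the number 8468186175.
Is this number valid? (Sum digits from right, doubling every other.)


Luhn sum = 46
46 mod 10 = 6

Invalid (Luhn sum mod 10 = 6)


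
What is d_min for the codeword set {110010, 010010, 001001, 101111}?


Comparing all pairs, minimum distance: 1
Can detect 0 errors, correct 0 errors

1


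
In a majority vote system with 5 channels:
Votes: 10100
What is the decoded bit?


Ones: 2 out of 5
Threshold: 3

0 (2/5 voted 1)


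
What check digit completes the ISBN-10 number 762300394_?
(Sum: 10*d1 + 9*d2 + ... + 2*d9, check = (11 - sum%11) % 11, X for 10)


Weighted sum: 208
208 mod 11 = 10

Check digit: 1


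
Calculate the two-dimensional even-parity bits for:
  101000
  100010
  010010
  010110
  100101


Row parities: 00011
Column parities: 101011

Row P: 00011, Col P: 101011, Corner: 0


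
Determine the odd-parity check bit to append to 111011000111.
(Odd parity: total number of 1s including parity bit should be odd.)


Number of 1s in data: 8
Parity bit: 1

1


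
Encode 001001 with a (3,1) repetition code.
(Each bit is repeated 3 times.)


Each bit -> 3 copies

000000111000000111


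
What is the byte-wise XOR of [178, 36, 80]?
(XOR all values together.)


XOR chain: 178 ^ 36 ^ 80 = 198

198


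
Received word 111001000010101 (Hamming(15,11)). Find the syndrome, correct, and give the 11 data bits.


Syndrome = 15: error at position 15

Data: 10100010100 (corrected bit 15)


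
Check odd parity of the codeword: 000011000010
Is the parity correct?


Number of 1s: 3

Yes, parity is correct (3 ones)


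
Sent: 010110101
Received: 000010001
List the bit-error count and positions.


XOR: 010100100

3 error(s) at position(s): 1, 3, 6


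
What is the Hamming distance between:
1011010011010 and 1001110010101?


XOR: 0010100001111
Count of 1s: 6

6


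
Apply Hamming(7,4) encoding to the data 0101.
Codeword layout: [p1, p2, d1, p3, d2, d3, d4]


Parity bits: p1=0, p2=1, p3=0

0100101


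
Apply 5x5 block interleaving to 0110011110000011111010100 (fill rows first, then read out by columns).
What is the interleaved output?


Matrix:
  01100
  11110
  00001
  11110
  10100
Read columns: 0101111010110110101000100

0101111010110110101000100


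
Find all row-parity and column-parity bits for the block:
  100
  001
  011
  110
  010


Row parities: 11001
Column parities: 010

Row P: 11001, Col P: 010, Corner: 1


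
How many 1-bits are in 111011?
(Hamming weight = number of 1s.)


Counting 1s in 111011

5


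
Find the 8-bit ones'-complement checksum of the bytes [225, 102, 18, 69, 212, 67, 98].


Sum = 791 mod 256 = 23
Complement = 232

232


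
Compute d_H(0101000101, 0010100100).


XOR: 0111100001
Count of 1s: 5

5


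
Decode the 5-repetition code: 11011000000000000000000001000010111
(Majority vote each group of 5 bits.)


Groups: 11011, 00000, 00000, 00000, 00000, 10000, 10111
Majority votes: 1000001

1000001


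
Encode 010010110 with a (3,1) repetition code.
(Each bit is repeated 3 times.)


Each bit -> 3 copies

000111000000111000111111000


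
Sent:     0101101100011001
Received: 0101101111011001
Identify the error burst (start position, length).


XOR: 0000000011000000

Burst at position 8, length 2


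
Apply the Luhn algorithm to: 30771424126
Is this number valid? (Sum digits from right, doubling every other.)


Luhn sum = 45
45 mod 10 = 5

Invalid (Luhn sum mod 10 = 5)


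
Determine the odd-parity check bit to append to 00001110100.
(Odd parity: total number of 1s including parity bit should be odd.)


Number of 1s in data: 4
Parity bit: 1

1


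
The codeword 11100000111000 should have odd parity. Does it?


Number of 1s: 6

No, parity error (6 ones)


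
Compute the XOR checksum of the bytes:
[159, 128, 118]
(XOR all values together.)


XOR chain: 159 ^ 128 ^ 118 = 105

105


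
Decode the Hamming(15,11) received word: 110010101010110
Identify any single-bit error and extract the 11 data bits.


Syndrome = 0: no error detected

Data: 01011010110 (no errors)


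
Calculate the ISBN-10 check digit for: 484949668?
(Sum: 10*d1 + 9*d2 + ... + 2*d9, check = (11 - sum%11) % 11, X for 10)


Weighted sum: 334
334 mod 11 = 4

Check digit: 7


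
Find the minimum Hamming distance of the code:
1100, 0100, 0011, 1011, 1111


Comparing all pairs, minimum distance: 1
Can detect 0 errors, correct 0 errors

1


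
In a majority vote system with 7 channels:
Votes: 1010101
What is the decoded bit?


Ones: 4 out of 7
Threshold: 4

1 (4/7 voted 1)


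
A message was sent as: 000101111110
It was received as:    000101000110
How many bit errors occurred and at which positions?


XOR: 000000111000

3 error(s) at position(s): 6, 7, 8


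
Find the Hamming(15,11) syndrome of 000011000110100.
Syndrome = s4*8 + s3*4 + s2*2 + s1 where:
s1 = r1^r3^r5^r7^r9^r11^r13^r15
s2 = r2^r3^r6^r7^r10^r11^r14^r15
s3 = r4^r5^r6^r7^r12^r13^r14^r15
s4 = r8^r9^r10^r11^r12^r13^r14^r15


s1=1, s2=1, s3=1, s4=1

Syndrome = 15 (error at position 15)


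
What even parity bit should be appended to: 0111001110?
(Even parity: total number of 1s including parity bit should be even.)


Number of 1s in data: 6
Parity bit: 0

0


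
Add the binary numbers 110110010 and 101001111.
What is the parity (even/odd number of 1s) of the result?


110110010 = 434
101001111 = 335
Sum = 769 = 1100000001
1s count = 3

odd parity (3 ones in 1100000001)


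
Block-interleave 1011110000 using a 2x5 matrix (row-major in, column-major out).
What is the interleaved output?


Matrix:
  10111
  10000
Read columns: 1100101010

1100101010


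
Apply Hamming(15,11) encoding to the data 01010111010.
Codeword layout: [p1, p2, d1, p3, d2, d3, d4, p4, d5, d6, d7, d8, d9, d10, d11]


Parity bits: p1=1, p2=0, p3=0, p4=0

100010100111010


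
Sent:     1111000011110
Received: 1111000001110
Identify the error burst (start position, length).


XOR: 0000000010000

Burst at position 8, length 1


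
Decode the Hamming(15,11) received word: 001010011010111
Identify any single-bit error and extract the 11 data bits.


Syndrome = 0: no error detected

Data: 11001010111 (no errors)


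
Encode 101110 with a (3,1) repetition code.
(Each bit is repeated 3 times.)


Each bit -> 3 copies

111000111111111000


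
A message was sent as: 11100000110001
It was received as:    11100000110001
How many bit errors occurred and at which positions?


XOR: 00000000000000

0 errors (received matches sent)


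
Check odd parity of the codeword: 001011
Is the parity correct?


Number of 1s: 3

Yes, parity is correct (3 ones)


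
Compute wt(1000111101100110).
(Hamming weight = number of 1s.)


Counting 1s in 1000111101100110

9


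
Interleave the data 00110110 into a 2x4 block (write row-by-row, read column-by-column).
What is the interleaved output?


Matrix:
  0011
  0110
Read columns: 00011110

00011110


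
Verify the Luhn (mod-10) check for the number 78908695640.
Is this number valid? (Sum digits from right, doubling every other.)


Luhn sum = 58
58 mod 10 = 8

Invalid (Luhn sum mod 10 = 8)


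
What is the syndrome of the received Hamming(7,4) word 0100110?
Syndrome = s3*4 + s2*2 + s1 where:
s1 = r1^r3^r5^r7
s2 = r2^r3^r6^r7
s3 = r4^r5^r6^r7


s1=1, s2=0, s3=0

Syndrome = 1 (error at position 1)


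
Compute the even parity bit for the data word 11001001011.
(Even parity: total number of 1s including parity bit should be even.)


Number of 1s in data: 6
Parity bit: 0

0


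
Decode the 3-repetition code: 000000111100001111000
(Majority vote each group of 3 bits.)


Groups: 000, 000, 111, 100, 001, 111, 000
Majority votes: 0010010

0010010


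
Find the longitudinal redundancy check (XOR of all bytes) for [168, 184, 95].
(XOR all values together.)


XOR chain: 168 ^ 184 ^ 95 = 79

79


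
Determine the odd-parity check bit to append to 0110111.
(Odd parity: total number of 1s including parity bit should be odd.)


Number of 1s in data: 5
Parity bit: 0

0


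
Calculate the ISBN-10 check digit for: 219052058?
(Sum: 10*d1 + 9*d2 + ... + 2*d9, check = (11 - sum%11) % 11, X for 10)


Weighted sum: 172
172 mod 11 = 7

Check digit: 4


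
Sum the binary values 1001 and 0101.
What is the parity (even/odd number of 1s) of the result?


1001 = 9
0101 = 5
Sum = 14 = 1110
1s count = 3

odd parity (3 ones in 1110)


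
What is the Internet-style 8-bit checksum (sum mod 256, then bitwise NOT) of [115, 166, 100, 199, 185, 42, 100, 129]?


Sum = 1036 mod 256 = 12
Complement = 243

243


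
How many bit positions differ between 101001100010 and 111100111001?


XOR: 010101011011
Count of 1s: 7

7


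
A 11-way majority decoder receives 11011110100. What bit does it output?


Ones: 7 out of 11
Threshold: 6

1 (7/11 voted 1)


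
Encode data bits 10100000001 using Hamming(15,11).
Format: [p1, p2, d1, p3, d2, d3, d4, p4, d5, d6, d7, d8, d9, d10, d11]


Parity bits: p1=0, p2=1, p3=0, p4=1

011001010000001


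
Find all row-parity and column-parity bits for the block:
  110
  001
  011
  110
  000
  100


Row parities: 010001
Column parities: 110

Row P: 010001, Col P: 110, Corner: 0


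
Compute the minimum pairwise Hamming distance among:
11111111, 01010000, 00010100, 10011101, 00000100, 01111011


Comparing all pairs, minimum distance: 1
Can detect 0 errors, correct 0 errors

1


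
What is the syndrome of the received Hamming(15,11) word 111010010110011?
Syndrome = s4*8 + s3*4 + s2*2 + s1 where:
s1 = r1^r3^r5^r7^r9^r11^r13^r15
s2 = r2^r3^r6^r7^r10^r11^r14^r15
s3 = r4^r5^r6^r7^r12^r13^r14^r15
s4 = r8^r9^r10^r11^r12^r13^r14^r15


s1=1, s2=0, s3=1, s4=1

Syndrome = 13 (error at position 13)


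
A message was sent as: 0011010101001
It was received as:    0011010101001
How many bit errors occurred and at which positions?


XOR: 0000000000000

0 errors (received matches sent)


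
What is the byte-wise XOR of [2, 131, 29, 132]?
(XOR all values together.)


XOR chain: 2 ^ 131 ^ 29 ^ 132 = 24

24


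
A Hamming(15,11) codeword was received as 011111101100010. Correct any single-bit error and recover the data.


Syndrome = 12: error at position 12

Data: 11111101010 (corrected bit 12)


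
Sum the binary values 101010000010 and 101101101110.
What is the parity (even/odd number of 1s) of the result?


101010000010 = 2690
101101101110 = 2926
Sum = 5616 = 1010111110000
1s count = 7

odd parity (7 ones in 1010111110000)


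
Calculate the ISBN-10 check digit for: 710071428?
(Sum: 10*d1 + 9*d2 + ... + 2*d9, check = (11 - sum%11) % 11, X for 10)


Weighted sum: 164
164 mod 11 = 10

Check digit: 1


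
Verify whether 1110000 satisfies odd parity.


Number of 1s: 3

Yes, parity is correct (3 ones)


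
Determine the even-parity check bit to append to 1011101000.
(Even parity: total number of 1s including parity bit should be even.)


Number of 1s in data: 5
Parity bit: 1

1


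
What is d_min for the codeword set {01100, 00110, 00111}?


Comparing all pairs, minimum distance: 1
Can detect 0 errors, correct 0 errors

1


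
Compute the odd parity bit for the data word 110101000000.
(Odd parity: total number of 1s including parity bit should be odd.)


Number of 1s in data: 4
Parity bit: 1

1


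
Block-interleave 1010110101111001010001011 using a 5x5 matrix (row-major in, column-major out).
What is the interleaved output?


Matrix:
  10101
  10101
  11100
  10100
  01011
Read columns: 1111000101111100000111001

1111000101111100000111001


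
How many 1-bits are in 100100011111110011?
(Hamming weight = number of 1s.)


Counting 1s in 100100011111110011

11


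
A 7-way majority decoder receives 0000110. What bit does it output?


Ones: 2 out of 7
Threshold: 4

0 (2/7 voted 1)


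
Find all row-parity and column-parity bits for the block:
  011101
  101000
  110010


Row parities: 001
Column parities: 000111

Row P: 001, Col P: 000111, Corner: 1


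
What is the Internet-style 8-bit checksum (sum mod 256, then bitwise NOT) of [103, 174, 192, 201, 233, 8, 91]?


Sum = 1002 mod 256 = 234
Complement = 21

21


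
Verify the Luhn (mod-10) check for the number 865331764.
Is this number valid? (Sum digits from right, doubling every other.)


Luhn sum = 41
41 mod 10 = 1

Invalid (Luhn sum mod 10 = 1)


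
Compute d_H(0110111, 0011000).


XOR: 0101111
Count of 1s: 5

5


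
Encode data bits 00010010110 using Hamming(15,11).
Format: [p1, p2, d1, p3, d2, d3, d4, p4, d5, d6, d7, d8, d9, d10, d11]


Parity bits: p1=1, p2=1, p3=1, p4=1

110100110010110


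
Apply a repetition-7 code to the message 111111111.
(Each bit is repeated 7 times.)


Each bit -> 7 copies

111111111111111111111111111111111111111111111111111111111111111


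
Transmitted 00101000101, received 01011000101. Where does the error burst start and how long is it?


XOR: 01110000000

Burst at position 1, length 3


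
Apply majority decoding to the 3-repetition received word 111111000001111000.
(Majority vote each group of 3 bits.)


Groups: 111, 111, 000, 001, 111, 000
Majority votes: 110010

110010


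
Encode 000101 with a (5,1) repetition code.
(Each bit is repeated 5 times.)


Each bit -> 5 copies

000000000000000111110000011111


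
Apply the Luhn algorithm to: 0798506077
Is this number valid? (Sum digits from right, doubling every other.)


Luhn sum = 40
40 mod 10 = 0

Valid (Luhn sum mod 10 = 0)


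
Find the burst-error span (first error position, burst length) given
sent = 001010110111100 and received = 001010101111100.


XOR: 000000011000000

Burst at position 7, length 2


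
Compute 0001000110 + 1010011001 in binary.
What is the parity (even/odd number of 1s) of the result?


0001000110 = 70
1010011001 = 665
Sum = 735 = 1011011111
1s count = 8

even parity (8 ones in 1011011111)


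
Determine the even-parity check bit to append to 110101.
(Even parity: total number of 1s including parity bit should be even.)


Number of 1s in data: 4
Parity bit: 0

0


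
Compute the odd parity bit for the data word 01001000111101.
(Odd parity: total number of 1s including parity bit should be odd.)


Number of 1s in data: 7
Parity bit: 0

0


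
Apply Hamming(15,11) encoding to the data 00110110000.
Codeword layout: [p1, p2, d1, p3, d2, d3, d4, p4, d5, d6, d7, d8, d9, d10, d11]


Parity bits: p1=0, p2=0, p3=0, p4=0

000001100110000


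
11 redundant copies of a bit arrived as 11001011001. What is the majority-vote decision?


Ones: 6 out of 11
Threshold: 6

1 (6/11 voted 1)


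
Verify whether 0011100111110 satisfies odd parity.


Number of 1s: 8

No, parity error (8 ones)


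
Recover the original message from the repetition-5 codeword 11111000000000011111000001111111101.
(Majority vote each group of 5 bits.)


Groups: 11111, 00000, 00000, 11111, 00000, 11111, 11101
Majority votes: 1001011

1001011


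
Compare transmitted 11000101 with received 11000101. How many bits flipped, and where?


XOR: 00000000

0 errors (received matches sent)


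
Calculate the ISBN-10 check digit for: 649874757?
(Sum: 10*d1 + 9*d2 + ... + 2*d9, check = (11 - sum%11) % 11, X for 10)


Weighted sum: 343
343 mod 11 = 2

Check digit: 9


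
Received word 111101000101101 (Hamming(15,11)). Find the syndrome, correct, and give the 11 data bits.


Syndrome = 6: error at position 6

Data: 10000101101 (corrected bit 6)


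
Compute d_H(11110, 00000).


XOR: 11110
Count of 1s: 4

4


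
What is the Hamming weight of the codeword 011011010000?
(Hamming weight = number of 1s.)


Counting 1s in 011011010000

5


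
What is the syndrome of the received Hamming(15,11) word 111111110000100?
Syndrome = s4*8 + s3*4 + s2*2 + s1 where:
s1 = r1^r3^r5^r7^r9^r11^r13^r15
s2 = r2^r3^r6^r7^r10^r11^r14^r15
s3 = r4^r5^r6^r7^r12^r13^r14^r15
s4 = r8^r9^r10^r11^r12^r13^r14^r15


s1=1, s2=0, s3=1, s4=0

Syndrome = 5 (error at position 5)


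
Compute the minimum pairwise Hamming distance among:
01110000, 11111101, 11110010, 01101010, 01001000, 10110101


Comparing all pairs, minimum distance: 2
Can detect 1 errors, correct 0 errors

2


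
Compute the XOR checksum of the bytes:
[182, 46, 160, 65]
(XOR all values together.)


XOR chain: 182 ^ 46 ^ 160 ^ 65 = 121

121


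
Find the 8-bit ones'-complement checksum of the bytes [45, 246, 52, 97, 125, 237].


Sum = 802 mod 256 = 34
Complement = 221

221


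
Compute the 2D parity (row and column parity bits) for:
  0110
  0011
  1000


Row parities: 001
Column parities: 1101

Row P: 001, Col P: 1101, Corner: 1


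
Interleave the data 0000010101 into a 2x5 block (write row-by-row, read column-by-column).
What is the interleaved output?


Matrix:
  00000
  10101
Read columns: 0100010001

0100010001


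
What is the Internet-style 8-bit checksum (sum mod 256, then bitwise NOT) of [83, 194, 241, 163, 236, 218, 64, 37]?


Sum = 1236 mod 256 = 212
Complement = 43

43


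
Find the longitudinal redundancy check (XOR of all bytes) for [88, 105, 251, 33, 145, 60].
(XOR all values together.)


XOR chain: 88 ^ 105 ^ 251 ^ 33 ^ 145 ^ 60 = 70

70


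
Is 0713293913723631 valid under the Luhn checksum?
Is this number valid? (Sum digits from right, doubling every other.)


Luhn sum = 71
71 mod 10 = 1

Invalid (Luhn sum mod 10 = 1)


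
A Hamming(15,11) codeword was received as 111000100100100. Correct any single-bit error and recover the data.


Syndrome = 0: no error detected

Data: 10010100100 (no errors)


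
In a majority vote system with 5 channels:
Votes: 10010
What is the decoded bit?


Ones: 2 out of 5
Threshold: 3

0 (2/5 voted 1)


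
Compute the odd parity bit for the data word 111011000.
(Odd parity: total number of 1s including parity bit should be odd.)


Number of 1s in data: 5
Parity bit: 0

0


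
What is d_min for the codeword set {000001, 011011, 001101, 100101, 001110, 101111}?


Comparing all pairs, minimum distance: 2
Can detect 1 errors, correct 0 errors

2


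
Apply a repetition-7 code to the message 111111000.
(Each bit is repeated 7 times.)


Each bit -> 7 copies

111111111111111111111111111111111111111111000000000000000000000


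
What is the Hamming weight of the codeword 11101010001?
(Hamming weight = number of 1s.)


Counting 1s in 11101010001

6


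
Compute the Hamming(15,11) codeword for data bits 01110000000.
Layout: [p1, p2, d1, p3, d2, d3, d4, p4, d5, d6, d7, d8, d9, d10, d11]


Parity bits: p1=0, p2=0, p3=1, p4=0

000111100000000


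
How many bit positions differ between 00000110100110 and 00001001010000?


XOR: 00001111110110
Count of 1s: 8

8


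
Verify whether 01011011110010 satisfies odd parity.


Number of 1s: 8

No, parity error (8 ones)


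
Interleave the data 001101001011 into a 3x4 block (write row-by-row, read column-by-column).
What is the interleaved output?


Matrix:
  0011
  0100
  1011
Read columns: 001010101101

001010101101


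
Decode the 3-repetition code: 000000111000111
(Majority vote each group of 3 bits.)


Groups: 000, 000, 111, 000, 111
Majority votes: 00101

00101


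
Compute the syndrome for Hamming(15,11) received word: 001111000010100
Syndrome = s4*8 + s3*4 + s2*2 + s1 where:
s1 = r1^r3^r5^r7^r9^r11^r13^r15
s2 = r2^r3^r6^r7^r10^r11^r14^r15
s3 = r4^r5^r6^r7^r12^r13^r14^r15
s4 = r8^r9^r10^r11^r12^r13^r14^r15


s1=0, s2=1, s3=0, s4=0

Syndrome = 2 (error at position 2)


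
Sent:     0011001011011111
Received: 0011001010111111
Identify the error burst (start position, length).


XOR: 0000000001100000

Burst at position 9, length 2


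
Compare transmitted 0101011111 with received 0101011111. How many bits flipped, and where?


XOR: 0000000000

0 errors (received matches sent)


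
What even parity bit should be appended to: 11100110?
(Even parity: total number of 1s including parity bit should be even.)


Number of 1s in data: 5
Parity bit: 1

1


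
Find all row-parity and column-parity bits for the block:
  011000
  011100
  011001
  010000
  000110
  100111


Row parities: 011100
Column parities: 101100

Row P: 011100, Col P: 101100, Corner: 1


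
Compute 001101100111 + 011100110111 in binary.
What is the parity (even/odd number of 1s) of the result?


001101100111 = 871
011100110111 = 1847
Sum = 2718 = 101010011110
1s count = 7

odd parity (7 ones in 101010011110)


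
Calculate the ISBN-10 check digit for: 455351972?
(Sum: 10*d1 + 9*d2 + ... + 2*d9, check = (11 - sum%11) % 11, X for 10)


Weighted sum: 242
242 mod 11 = 0

Check digit: 0


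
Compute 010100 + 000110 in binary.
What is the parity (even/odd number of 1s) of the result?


010100 = 20
000110 = 6
Sum = 26 = 11010
1s count = 3

odd parity (3 ones in 11010)


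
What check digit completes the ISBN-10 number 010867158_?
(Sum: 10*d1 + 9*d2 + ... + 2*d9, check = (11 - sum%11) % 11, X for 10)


Weighted sum: 171
171 mod 11 = 6

Check digit: 5


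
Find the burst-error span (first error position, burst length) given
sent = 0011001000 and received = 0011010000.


XOR: 0000011000

Burst at position 5, length 2


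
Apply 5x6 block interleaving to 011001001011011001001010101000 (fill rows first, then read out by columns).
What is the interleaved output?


Matrix:
  011001
  001011
  011001
  001010
  101000
Read columns: 000011010011111000000101011100

000011010011111000000101011100


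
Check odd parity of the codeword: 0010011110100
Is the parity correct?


Number of 1s: 6

No, parity error (6 ones)


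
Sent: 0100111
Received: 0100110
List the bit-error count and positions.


XOR: 0000001

1 error(s) at position(s): 6


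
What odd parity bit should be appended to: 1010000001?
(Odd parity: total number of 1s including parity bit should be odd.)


Number of 1s in data: 3
Parity bit: 0

0


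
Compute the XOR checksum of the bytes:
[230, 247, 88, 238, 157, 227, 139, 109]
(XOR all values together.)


XOR chain: 230 ^ 247 ^ 88 ^ 238 ^ 157 ^ 227 ^ 139 ^ 109 = 63

63


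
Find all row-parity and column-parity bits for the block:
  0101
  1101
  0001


Row parities: 011
Column parities: 1001

Row P: 011, Col P: 1001, Corner: 0


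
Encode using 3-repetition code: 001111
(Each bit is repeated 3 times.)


Each bit -> 3 copies

000000111111111111


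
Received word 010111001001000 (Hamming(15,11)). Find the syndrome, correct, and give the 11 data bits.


Syndrome = 0: no error detected

Data: 01101001000 (no errors)


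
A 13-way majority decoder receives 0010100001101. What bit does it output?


Ones: 5 out of 13
Threshold: 7

0 (5/13 voted 1)


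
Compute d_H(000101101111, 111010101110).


XOR: 111111000001
Count of 1s: 7

7


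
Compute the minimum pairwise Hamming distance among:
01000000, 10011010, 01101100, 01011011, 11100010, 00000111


Comparing all pairs, minimum distance: 3
Can detect 2 errors, correct 1 errors

3


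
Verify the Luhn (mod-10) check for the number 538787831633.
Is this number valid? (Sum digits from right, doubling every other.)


Luhn sum = 59
59 mod 10 = 9

Invalid (Luhn sum mod 10 = 9)


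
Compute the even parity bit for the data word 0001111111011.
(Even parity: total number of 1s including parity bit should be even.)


Number of 1s in data: 9
Parity bit: 1

1


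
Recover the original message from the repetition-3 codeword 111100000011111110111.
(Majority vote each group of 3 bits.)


Groups: 111, 100, 000, 011, 111, 110, 111
Majority votes: 1001111

1001111


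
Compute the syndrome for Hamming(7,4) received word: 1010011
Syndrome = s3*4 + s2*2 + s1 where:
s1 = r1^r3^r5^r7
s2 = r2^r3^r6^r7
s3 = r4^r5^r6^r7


s1=1, s2=1, s3=0

Syndrome = 3 (error at position 3)


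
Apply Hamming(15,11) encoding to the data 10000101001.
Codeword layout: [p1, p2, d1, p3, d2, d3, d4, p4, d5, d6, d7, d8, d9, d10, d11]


Parity bits: p1=0, p2=1, p3=0, p4=1

011000010101001


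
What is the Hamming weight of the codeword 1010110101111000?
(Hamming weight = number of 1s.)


Counting 1s in 1010110101111000

9


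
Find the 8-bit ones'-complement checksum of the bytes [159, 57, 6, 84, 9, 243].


Sum = 558 mod 256 = 46
Complement = 209

209


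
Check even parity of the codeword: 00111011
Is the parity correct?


Number of 1s: 5

No, parity error (5 ones)


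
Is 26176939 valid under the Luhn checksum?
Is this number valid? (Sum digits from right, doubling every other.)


Luhn sum = 46
46 mod 10 = 6

Invalid (Luhn sum mod 10 = 6)


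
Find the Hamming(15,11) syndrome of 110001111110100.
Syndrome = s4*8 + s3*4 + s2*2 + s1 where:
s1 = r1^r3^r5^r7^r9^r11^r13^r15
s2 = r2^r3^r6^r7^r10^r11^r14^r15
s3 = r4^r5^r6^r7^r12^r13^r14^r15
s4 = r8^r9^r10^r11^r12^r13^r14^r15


s1=1, s2=1, s3=1, s4=1

Syndrome = 15 (error at position 15)


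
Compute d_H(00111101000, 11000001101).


XOR: 11111100101
Count of 1s: 8

8


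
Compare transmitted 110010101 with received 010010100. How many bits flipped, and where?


XOR: 100000001

2 error(s) at position(s): 0, 8


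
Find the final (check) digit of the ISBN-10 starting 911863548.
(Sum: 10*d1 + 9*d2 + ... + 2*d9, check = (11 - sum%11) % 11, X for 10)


Weighted sum: 262
262 mod 11 = 9

Check digit: 2


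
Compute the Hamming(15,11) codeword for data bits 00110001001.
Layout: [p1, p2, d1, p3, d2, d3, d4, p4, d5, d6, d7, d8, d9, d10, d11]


Parity bits: p1=0, p2=1, p3=0, p4=0

010001100001001


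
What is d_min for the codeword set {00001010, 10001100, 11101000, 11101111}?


Comparing all pairs, minimum distance: 3
Can detect 2 errors, correct 1 errors

3


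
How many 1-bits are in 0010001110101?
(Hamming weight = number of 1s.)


Counting 1s in 0010001110101

6


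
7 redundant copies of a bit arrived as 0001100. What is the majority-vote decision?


Ones: 2 out of 7
Threshold: 4

0 (2/7 voted 1)


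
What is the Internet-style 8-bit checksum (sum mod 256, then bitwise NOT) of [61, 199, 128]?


Sum = 388 mod 256 = 132
Complement = 123

123


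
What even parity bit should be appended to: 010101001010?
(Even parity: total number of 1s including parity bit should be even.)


Number of 1s in data: 5
Parity bit: 1

1


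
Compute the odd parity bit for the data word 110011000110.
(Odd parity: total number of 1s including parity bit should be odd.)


Number of 1s in data: 6
Parity bit: 1

1


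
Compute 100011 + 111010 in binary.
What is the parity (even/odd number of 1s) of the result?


100011 = 35
111010 = 58
Sum = 93 = 1011101
1s count = 5

odd parity (5 ones in 1011101)


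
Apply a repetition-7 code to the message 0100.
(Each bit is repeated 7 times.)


Each bit -> 7 copies

0000000111111100000000000000


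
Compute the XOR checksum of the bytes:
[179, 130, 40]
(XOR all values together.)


XOR chain: 179 ^ 130 ^ 40 = 25

25


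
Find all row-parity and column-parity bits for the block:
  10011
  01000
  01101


Row parities: 111
Column parities: 10110

Row P: 111, Col P: 10110, Corner: 1


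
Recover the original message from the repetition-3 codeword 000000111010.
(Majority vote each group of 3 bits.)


Groups: 000, 000, 111, 010
Majority votes: 0010

0010


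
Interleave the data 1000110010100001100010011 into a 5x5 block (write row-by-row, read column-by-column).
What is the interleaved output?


Matrix:
  10001
  10010
  10000
  11000
  10011
Read columns: 1111100010000000100110001

1111100010000000100110001


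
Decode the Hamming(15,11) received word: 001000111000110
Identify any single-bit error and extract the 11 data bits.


Syndrome = 6: error at position 6

Data: 10111000110 (corrected bit 6)


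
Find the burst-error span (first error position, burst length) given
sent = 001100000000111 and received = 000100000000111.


XOR: 001000000000000

Burst at position 2, length 1
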